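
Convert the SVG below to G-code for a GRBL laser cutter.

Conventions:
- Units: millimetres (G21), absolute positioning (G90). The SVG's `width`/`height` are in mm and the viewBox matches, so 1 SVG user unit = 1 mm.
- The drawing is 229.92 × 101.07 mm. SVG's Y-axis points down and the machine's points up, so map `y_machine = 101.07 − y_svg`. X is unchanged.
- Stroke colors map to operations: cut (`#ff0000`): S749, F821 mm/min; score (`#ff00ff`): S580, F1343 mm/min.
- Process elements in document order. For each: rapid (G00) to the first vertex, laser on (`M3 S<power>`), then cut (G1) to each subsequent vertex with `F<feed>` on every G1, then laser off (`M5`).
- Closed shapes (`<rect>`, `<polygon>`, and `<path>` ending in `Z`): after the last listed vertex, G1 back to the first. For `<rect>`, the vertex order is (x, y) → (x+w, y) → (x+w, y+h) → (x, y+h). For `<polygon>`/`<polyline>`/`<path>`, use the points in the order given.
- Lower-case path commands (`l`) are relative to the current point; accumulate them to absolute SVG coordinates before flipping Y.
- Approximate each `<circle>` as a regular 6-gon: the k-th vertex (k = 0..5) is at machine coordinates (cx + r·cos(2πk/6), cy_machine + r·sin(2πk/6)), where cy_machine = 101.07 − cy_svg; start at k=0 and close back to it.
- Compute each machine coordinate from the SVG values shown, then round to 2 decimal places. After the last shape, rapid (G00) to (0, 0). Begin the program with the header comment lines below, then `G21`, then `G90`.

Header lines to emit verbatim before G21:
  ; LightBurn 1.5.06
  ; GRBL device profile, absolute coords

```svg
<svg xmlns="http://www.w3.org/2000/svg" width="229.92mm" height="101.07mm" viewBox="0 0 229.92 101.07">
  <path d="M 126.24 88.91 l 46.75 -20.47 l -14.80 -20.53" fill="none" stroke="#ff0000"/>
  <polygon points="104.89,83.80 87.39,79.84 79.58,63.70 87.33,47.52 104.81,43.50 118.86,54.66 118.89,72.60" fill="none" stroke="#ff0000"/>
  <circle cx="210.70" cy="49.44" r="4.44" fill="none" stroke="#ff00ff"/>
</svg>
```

; LightBurn 1.5.06
; GRBL device profile, absolute coords
G21
G90
G00 X126.24 Y12.16
M3 S749
G1 X172.99 Y32.63 F821
G1 X158.19 Y53.16 F821
M5
G00 X104.89 Y17.27
M3 S749
G1 X87.39 Y21.23 F821
G1 X79.58 Y37.37 F821
G1 X87.33 Y53.55 F821
G1 X104.81 Y57.57 F821
G1 X118.86 Y46.41 F821
G1 X118.89 Y28.47 F821
G1 X104.89 Y17.27 F821
M5
G00 X215.14 Y51.63
M3 S580
G1 X212.92 Y55.48 F1343
G1 X208.48 Y55.48 F1343
G1 X206.26 Y51.63 F1343
G1 X208.48 Y47.78 F1343
G1 X212.92 Y47.78 F1343
G1 X215.14 Y51.63 F1343
M5
G00 X0.00 Y0.00

viewBox `0 0 229.92 101.07` with mm width/height → 1 unit = 1 mm. Flip: y_m = 101.07 − y_svg.

**Shape 1** — `<path>` open polyline, stroke `#ff0000` → cut (S749, F821). Machine vertices: (126.24,12.16) → (172.99,32.63) → (158.19,53.16). Open path.

**Shape 2** — `<polygon>` regular polygon, stroke `#ff0000` → cut (S749, F821). Machine vertices: (104.89,17.27) → (87.39,21.23) → (79.58,37.37) → (87.33,53.55) → (104.81,57.57) → (118.86,46.41) → (118.89,28.47) → (104.89,17.27). Closed: final G1 returns to the first vertex.

**Shape 3** — `<circle>` circle, stroke `#ff00ff` → score (S580, F1343). Machine vertices: (215.14,51.63) → (212.92,55.48) → (208.48,55.48) → (206.26,51.63) → (208.48,47.78) → (212.92,47.78) → (215.14,51.63). Closed: final G1 returns to the first vertex.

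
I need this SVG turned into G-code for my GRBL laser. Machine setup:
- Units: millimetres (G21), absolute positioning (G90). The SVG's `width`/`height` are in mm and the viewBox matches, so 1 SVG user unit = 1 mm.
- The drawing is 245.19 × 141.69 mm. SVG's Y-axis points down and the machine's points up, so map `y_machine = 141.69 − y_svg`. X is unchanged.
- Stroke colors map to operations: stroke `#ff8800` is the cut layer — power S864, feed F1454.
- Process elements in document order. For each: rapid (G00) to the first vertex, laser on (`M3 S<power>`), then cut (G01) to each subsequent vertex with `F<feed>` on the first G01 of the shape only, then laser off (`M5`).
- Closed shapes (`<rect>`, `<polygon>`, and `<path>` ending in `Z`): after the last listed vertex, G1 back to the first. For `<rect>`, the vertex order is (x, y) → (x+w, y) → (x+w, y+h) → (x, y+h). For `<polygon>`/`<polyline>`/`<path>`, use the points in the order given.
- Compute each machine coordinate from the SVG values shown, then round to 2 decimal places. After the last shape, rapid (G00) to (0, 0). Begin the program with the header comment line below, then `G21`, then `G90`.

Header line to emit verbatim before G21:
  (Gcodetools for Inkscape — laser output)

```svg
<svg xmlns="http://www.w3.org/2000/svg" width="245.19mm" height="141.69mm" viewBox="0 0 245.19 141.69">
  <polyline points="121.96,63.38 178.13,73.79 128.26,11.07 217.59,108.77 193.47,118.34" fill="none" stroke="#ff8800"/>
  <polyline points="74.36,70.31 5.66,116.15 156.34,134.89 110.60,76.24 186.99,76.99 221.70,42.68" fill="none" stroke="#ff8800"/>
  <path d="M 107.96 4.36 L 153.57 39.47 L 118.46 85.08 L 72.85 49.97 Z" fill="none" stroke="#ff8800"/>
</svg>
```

(Gcodetools for Inkscape — laser output)
G21
G90
G00 X121.96 Y78.31
M3 S864
G01 X178.13 Y67.90 F1454
G01 X128.26 Y130.62
G01 X217.59 Y32.92
G01 X193.47 Y23.35
M5
G00 X74.36 Y71.38
M3 S864
G01 X5.66 Y25.54 F1454
G01 X156.34 Y6.80
G01 X110.60 Y65.45
G01 X186.99 Y64.70
G01 X221.70 Y99.01
M5
G00 X107.96 Y137.33
M3 S864
G01 X153.57 Y102.22 F1454
G01 X118.46 Y56.61
G01 X72.85 Y91.72
G01 X107.96 Y137.33
M5
G00 X0.00 Y0.00

Since the viewBox matches the mm dimensions, user units are millimetres directly. The only transform is the Y-flip y_m = 141.69 − y_svg.

Shape 1 is a open polyline drawn with `<polyline>`. Its stroke #ff8800 means cut at S864, F1454. After flipping Y the toolpath is (121.96,78.31) → (178.13,67.90) → (128.26,130.62) → (217.59,32.92) → (193.47,23.35).

Shape 2 is a open polyline drawn with `<polyline>`. Its stroke #ff8800 means cut at S864, F1454. After flipping Y the toolpath is (74.36,71.38) → (5.66,25.54) → (156.34,6.80) → (110.60,65.45) → (186.99,64.70) → (221.70,99.01).

Shape 3 is a regular polygon drawn with `<path>`. Its stroke #ff8800 means cut at S864, F1454. After flipping Y the toolpath is (107.96,137.33) → (153.57,102.22) → (118.46,56.61) → (72.85,91.72) → (107.96,137.33), returning to the start.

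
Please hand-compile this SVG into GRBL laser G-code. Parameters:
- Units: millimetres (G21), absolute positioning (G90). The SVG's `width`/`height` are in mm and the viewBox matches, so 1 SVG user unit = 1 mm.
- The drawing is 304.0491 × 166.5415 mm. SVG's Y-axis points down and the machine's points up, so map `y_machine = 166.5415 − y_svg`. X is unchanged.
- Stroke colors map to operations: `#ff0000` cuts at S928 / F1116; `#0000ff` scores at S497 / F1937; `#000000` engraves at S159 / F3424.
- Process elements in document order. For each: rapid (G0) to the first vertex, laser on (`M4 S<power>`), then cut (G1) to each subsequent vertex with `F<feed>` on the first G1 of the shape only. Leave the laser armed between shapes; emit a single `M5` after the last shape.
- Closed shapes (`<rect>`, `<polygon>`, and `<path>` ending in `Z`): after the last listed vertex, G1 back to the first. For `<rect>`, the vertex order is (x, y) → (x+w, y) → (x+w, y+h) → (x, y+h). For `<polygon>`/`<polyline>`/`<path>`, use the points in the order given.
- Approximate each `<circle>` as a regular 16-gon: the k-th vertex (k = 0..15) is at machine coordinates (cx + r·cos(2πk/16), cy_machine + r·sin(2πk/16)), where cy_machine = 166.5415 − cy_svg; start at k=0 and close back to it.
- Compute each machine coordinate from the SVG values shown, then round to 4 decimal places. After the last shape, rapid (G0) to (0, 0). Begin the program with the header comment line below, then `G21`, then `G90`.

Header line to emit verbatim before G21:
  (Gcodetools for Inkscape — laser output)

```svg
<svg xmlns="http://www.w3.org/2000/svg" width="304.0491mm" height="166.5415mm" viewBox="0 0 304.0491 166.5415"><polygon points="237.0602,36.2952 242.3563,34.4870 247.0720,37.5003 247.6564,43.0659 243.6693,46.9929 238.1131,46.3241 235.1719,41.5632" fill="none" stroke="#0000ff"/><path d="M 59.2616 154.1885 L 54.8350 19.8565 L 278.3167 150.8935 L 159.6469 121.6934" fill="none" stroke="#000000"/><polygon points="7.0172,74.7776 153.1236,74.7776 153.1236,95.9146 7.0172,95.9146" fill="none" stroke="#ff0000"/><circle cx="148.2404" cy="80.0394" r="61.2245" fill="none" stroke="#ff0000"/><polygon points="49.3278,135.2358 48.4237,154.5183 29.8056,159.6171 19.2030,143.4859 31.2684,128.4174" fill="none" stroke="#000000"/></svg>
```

viewBox `0 0 304.0491 166.5415` with mm width/height → 1 unit = 1 mm. Flip: y_m = 166.5415 − y_svg.

**Shape 1** — `<polygon>` regular polygon, stroke `#0000ff` → score (S497, F1937). Machine vertices: (237.0602,130.2463) → (242.3563,132.0545) → (247.0720,129.0412) → (247.6564,123.4756) → (243.6693,119.5486) → (238.1131,120.2174) → (235.1719,124.9783) → (237.0602,130.2463). Closed: final G1 returns to the first vertex.

**Shape 2** — `<path>` open polyline, stroke `#000000` → engrave (S159, F3424). Machine vertices: (59.2616,12.3530) → (54.8350,146.6850) → (278.3167,15.6480) → (159.6469,44.8481). Open path.

**Shape 3** — `<polygon>` rectangle, stroke `#ff0000` → cut (S928, F1116). Machine vertices: (7.0172,91.7639) → (153.1236,91.7639) → (153.1236,70.6269) → (7.0172,70.6269) → (7.0172,91.7639). Closed: final G1 returns to the first vertex.

**Shape 4** — `<circle>` circle, stroke `#ff0000` → cut (S928, F1116). Machine vertices: (209.4649,86.5021) → (204.8045,109.9317) → (191.5327,129.7944) → (171.6700,143.0662) → (148.2404,147.7266) → (124.8108,143.0662) → (104.9481,129.7944) → (91.6763,109.9317) → (87.0159,86.5021) → (91.6763,63.0725) → (104.9481,43.2098) → (124.8108,29.9380) → (148.2404,25.2776) → (171.6700,29.9380) → (191.5327,43.2098) → (204.8045,63.0725) → (209.4649,86.5021). Closed: final G1 returns to the first vertex.

**Shape 5** — `<polygon>` regular polygon, stroke `#000000` → engrave (S159, F3424). Machine vertices: (49.3278,31.3057) → (48.4237,12.0232) → (29.8056,6.9244) → (19.2030,23.0556) → (31.2684,38.1241) → (49.3278,31.3057). Closed: final G1 returns to the first vertex.

(Gcodetools for Inkscape — laser output)
G21
G90
G0 X237.0602 Y130.2463
M4 S497
G1 X242.3563 Y132.0545 F1937
G1 X247.0720 Y129.0412
G1 X247.6564 Y123.4756
G1 X243.6693 Y119.5486
G1 X238.1131 Y120.2174
G1 X235.1719 Y124.9783
G1 X237.0602 Y130.2463
G0 X59.2616 Y12.3530
M4 S159
G1 X54.8350 Y146.6850 F3424
G1 X278.3167 Y15.6480
G1 X159.6469 Y44.8481
G0 X7.0172 Y91.7639
M4 S928
G1 X153.1236 Y91.7639 F1116
G1 X153.1236 Y70.6269
G1 X7.0172 Y70.6269
G1 X7.0172 Y91.7639
G0 X209.4649 Y86.5021
M4 S928
G1 X204.8045 Y109.9317 F1116
G1 X191.5327 Y129.7944
G1 X171.6700 Y143.0662
G1 X148.2404 Y147.7266
G1 X124.8108 Y143.0662
G1 X104.9481 Y129.7944
G1 X91.6763 Y109.9317
G1 X87.0159 Y86.5021
G1 X91.6763 Y63.0725
G1 X104.9481 Y43.2098
G1 X124.8108 Y29.9380
G1 X148.2404 Y25.2776
G1 X171.6700 Y29.9380
G1 X191.5327 Y43.2098
G1 X204.8045 Y63.0725
G1 X209.4649 Y86.5021
G0 X49.3278 Y31.3057
M4 S159
G1 X48.4237 Y12.0232 F3424
G1 X29.8056 Y6.9244
G1 X19.2030 Y23.0556
G1 X31.2684 Y38.1241
G1 X49.3278 Y31.3057
M5
G0 X0.0000 Y0.0000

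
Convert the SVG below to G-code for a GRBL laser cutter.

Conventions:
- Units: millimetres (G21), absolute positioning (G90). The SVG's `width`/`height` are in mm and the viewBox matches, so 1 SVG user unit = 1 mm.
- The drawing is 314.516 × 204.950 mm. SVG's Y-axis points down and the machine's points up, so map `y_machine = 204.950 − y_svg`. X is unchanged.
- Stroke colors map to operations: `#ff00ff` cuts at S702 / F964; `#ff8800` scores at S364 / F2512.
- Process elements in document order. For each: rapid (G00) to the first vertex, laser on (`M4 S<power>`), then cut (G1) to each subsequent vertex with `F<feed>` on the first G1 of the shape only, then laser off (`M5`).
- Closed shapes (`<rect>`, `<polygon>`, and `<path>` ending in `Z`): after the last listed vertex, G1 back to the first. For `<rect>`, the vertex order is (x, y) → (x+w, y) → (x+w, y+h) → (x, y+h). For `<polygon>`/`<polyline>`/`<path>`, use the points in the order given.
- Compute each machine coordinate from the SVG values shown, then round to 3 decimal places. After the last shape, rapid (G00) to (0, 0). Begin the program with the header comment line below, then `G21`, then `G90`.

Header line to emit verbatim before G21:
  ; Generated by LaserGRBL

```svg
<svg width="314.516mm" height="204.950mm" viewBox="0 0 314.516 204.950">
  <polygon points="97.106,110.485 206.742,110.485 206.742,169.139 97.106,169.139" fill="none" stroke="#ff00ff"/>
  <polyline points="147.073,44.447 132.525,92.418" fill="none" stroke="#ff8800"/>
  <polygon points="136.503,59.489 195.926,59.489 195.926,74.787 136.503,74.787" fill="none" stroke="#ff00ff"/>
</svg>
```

; Generated by LaserGRBL
G21
G90
G00 X97.106 Y94.465
M4 S702
G1 X206.742 Y94.465 F964
G1 X206.742 Y35.811
G1 X97.106 Y35.811
G1 X97.106 Y94.465
M5
G00 X147.073 Y160.503
M4 S364
G1 X132.525 Y112.532 F2512
M5
G00 X136.503 Y145.461
M4 S702
G1 X195.926 Y145.461 F964
G1 X195.926 Y130.163
G1 X136.503 Y130.163
G1 X136.503 Y145.461
M5
G00 X0.000 Y0.000

1 u = 1 mm; y_m = 204.950 − y.

[1] `<polygon>` rectangle, #ff00ff→cut S702 F964: (97.106,94.465) → (206.742,94.465) → (206.742,35.811) → (97.106,35.811) → (97.106,94.465) (closed)

[2] `<polyline>` line segment, #ff8800→score S364 F2512: (147.073,160.503) → (132.525,112.532)

[3] `<polygon>` rectangle, #ff00ff→cut S702 F964: (136.503,145.461) → (195.926,145.461) → (195.926,130.163) → (136.503,130.163) → (136.503,145.461) (closed)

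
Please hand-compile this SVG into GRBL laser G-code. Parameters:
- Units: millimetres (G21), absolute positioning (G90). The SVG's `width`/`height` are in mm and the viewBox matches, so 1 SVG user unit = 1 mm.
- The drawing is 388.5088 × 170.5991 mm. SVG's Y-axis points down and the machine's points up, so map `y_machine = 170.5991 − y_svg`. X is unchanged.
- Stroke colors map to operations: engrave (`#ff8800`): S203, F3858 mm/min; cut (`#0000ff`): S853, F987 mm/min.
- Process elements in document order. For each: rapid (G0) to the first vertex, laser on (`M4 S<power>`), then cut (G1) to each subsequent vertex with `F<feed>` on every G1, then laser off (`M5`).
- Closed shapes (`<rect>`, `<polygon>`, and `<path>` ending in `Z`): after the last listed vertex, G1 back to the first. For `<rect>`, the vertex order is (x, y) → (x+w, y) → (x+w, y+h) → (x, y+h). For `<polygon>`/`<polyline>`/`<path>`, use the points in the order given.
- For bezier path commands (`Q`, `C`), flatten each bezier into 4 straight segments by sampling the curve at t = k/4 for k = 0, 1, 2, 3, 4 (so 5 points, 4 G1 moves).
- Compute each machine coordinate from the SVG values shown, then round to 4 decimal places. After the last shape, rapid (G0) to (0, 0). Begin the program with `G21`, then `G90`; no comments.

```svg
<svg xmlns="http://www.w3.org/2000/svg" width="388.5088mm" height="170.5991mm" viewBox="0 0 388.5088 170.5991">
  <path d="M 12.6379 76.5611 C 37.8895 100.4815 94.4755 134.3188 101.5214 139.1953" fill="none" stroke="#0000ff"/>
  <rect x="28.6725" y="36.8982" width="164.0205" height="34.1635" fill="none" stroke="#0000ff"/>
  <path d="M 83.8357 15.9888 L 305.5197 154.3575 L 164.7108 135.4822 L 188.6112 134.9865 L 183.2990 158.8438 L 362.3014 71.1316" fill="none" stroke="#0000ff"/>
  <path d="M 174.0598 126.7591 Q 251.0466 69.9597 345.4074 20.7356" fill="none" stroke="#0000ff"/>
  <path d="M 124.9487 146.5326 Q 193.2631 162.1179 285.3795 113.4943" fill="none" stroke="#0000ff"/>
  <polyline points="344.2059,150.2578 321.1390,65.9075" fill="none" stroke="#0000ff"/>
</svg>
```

G21
G90
G0 X12.6379 Y94.0380
M4 S853
G1 X36.1881 Y74.8457 F987
G1 X63.9068 Y55.5794 F987
G1 X88.2119 Y39.8839 F987
G1 X101.5214 Y31.4038 F987
M5
G0 X28.6725 Y133.7009
M4 S853
G1 X192.6930 Y133.7009 F987
G1 X192.6930 Y99.5374 F987
G1 X28.6725 Y99.5374 F987
G1 X28.6725 Y133.7009 F987
M5
G0 X83.8357 Y154.6103
M4 S853
G1 X305.5197 Y16.2416 F987
G1 X164.7108 Y35.1169 F987
G1 X188.6112 Y35.6126 F987
G1 X183.2990 Y11.7553 F987
G1 X362.3014 Y99.4675 F987
M5
G0 X174.0598 Y43.8400
M4 S853
G1 X213.6391 Y71.7662 F987
G1 X255.3901 Y98.7456 F987
G1 X299.3129 Y124.7780 F987
G1 X345.4074 Y149.8635 F987
M5
G0 X124.9487 Y24.0665
M4 S853
G1 X160.5935 Y20.2869 F987
G1 X199.2136 Y24.5334 F987
G1 X240.8089 Y36.8061 F987
G1 X285.3795 Y57.1048 F987
M5
G0 X344.2059 Y20.3413
M4 S853
G1 X321.1390 Y104.6916 F987
M5
G0 X0.0000 Y0.0000

viewBox `0 0 388.5088 170.5991` with mm width/height → 1 unit = 1 mm. Flip: y_m = 170.5991 − y_svg.

**Shape 1** — `<path>` cubic bezier, stroke `#0000ff` → cut (S853, F987). Control points (SVG): P0=(12.6379,76.5611), P1=(37.8895,100.4815), P2=(94.4755,134.3188), P3=(101.5214,139.1953); sampled at t=k/4. Machine vertices: (12.6379,94.0380) → (36.1881,74.8457) → (63.9068,55.5794) → (88.2119,39.8839) → (101.5214,31.4038). Open path.

**Shape 2** — `<rect>` rectangle, stroke `#0000ff` → cut (S853, F987). Machine vertices: (28.6725,133.7009) → (192.6930,133.7009) → (192.6930,99.5374) → (28.6725,99.5374) → (28.6725,133.7009). Closed: final G1 returns to the first vertex.

**Shape 3** — `<path>` open polyline, stroke `#0000ff` → cut (S853, F987). Machine vertices: (83.8357,154.6103) → (305.5197,16.2416) → (164.7108,35.1169) → (188.6112,35.6126) → (183.2990,11.7553) → (362.3014,99.4675). Open path.

**Shape 4** — `<path>` quadratic bezier, stroke `#0000ff` → cut (S853, F987). Control points (SVG): P0=(174.0598,126.7591), P1=(251.0466,69.9597), P2=(345.4074,20.7356); sampled at t=k/4. Machine vertices: (174.0598,43.8400) → (213.6391,71.7662) → (255.3901,98.7456) → (299.3129,124.7780) → (345.4074,149.8635). Open path.

**Shape 5** — `<path>` quadratic bezier, stroke `#0000ff` → cut (S853, F987). Control points (SVG): P0=(124.9487,146.5326), P1=(193.2631,162.1179), P2=(285.3795,113.4943); sampled at t=k/4. Machine vertices: (124.9487,24.0665) → (160.5935,20.2869) → (199.2136,24.5334) → (240.8089,36.8061) → (285.3795,57.1048). Open path.

**Shape 6** — `<polyline>` line segment, stroke `#0000ff` → cut (S853, F987). Machine vertices: (344.2059,20.3413) → (321.1390,104.6916). Open path.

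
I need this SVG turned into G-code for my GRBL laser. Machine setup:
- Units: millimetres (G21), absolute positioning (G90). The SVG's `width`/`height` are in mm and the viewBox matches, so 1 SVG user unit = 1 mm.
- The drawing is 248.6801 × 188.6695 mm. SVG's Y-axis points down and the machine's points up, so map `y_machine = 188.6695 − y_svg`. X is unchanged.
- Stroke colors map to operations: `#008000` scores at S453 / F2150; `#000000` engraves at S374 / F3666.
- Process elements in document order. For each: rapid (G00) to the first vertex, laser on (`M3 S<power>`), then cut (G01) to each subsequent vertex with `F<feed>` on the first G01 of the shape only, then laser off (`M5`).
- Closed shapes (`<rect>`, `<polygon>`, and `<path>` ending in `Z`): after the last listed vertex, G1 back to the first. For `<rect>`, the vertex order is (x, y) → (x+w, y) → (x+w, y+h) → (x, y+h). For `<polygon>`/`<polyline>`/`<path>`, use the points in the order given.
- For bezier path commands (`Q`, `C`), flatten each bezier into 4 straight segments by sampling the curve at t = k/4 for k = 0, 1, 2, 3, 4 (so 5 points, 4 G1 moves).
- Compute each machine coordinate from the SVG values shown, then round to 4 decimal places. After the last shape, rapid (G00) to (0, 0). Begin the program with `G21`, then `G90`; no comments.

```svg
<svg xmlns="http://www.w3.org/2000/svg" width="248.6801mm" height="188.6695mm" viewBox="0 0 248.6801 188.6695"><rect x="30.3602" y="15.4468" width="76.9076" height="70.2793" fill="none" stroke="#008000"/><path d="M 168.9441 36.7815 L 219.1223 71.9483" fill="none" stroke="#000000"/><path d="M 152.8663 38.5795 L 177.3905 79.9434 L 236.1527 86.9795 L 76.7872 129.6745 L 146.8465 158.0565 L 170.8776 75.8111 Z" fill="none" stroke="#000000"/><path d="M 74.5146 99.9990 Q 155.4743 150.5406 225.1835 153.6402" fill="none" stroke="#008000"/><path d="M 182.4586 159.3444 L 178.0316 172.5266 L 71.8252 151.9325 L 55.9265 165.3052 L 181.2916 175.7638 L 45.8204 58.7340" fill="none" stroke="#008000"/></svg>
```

G21
G90
G00 X30.3602 Y173.2227
M3 S453
G01 X107.2678 Y173.2227 F2150
G01 X107.2678 Y102.9434
G01 X30.3602 Y102.9434
G01 X30.3602 Y173.2227
M5
G00 X168.9441 Y151.8880
M3 S374
G01 X219.1223 Y116.7212 F3666
M5
G00 X152.8663 Y150.0900
M3 S374
G01 X177.3905 Y108.7261 F3666
G01 X236.1527 Y101.6900
G01 X76.7872 Y58.9950
G01 X146.8465 Y30.6130
G01 X170.8776 Y112.8584
G01 X152.8663 Y150.0900
M5
G00 X74.5146 Y88.6705
M3 S453
G01 X114.2913 Y66.3648 F2150
G01 X152.6617 Y49.9894
G01 X189.6257 Y39.5442
G01 X225.1835 Y35.0293
M5
G00 X182.4586 Y29.3251
M3 S453
G01 X178.0316 Y16.1429 F2150
G01 X71.8252 Y36.7370
G01 X55.9265 Y23.3643
G01 X181.2916 Y12.9057
G01 X45.8204 Y129.9355
M5
G00 X0.0000 Y0.0000

1 u = 1 mm; y_m = 188.6695 − y.

[1] `<rect>` rectangle, #008000→score S453 F2150: (30.3602,173.2227) → (107.2678,173.2227) → (107.2678,102.9434) → (30.3602,102.9434) → (30.3602,173.2227) (closed)

[2] `<path>` line segment, #000000→engrave S374 F3666: (168.9441,151.8880) → (219.1223,116.7212)

[3] `<path>` closed polygon, #000000→engrave S374 F3666: (152.8663,150.0900) → (177.3905,108.7261) → (236.1527,101.6900) → (76.7872,58.9950) → (146.8465,30.6130) → (170.8776,112.8584) → (152.8663,150.0900) (closed)

[4] `<path>` quadratic bezier, #008000→score S453 F2150: (74.5146,88.6705) → (114.2913,66.3648) → (152.6617,49.9894) → (189.6257,39.5442) → (225.1835,35.0293)

[5] `<path>` open polyline, #008000→score S453 F2150: (182.4586,29.3251) → (178.0316,16.1429) → (71.8252,36.7370) → (55.9265,23.3643) → (181.2916,12.9057) → (45.8204,129.9355)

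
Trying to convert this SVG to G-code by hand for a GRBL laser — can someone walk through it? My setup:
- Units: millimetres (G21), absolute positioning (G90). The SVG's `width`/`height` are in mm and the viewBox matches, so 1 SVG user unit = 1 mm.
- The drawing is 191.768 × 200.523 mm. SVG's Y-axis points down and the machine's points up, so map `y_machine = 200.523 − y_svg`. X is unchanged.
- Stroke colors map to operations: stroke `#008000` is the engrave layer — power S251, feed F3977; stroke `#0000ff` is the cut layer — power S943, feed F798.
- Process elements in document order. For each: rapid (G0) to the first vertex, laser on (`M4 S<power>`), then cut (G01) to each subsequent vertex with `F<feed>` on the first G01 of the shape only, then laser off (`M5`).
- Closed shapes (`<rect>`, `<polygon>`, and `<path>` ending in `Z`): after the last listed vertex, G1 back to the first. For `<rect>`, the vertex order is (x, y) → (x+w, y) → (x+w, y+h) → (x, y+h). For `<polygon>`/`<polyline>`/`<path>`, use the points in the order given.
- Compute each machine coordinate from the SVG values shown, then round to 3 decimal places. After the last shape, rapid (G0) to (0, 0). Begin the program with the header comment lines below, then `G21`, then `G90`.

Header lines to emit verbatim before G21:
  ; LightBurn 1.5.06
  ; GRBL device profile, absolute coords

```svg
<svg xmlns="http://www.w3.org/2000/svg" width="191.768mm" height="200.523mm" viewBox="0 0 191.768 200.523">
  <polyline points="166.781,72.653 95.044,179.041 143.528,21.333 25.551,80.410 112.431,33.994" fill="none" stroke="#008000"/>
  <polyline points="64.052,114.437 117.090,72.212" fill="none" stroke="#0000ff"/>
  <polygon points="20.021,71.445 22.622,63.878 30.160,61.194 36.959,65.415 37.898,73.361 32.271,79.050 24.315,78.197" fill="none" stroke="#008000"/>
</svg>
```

; LightBurn 1.5.06
; GRBL device profile, absolute coords
G21
G90
G0 X166.781 Y127.870
M4 S251
G01 X95.044 Y21.482 F3977
G01 X143.528 Y179.190
G01 X25.551 Y120.113
G01 X112.431 Y166.529
M5
G0 X64.052 Y86.086
M4 S943
G01 X117.090 Y128.311 F798
M5
G0 X20.021 Y129.078
M4 S251
G01 X22.622 Y136.645 F3977
G01 X30.160 Y139.329
G01 X36.959 Y135.108
G01 X37.898 Y127.162
G01 X32.271 Y121.473
G01 X24.315 Y122.326
G01 X20.021 Y129.078
M5
G0 X0.000 Y0.000

Since the viewBox matches the mm dimensions, user units are millimetres directly. The only transform is the Y-flip y_m = 200.523 − y_svg.

Shape 1 is a open polyline drawn with `<polyline>`. Its stroke #008000 means engrave at S251, F3977. After flipping Y the toolpath is (166.781,127.870) → (95.044,21.482) → (143.528,179.190) → (25.551,120.113) → (112.431,166.529).

Shape 2 is a line segment drawn with `<polyline>`. Its stroke #0000ff means cut at S943, F798. After flipping Y the toolpath is (64.052,86.086) → (117.090,128.311).

Shape 3 is a regular polygon drawn with `<polygon>`. Its stroke #008000 means engrave at S251, F3977. After flipping Y the toolpath is (20.021,129.078) → (22.622,136.645) → (30.160,139.329) → (36.959,135.108) → (37.898,127.162) → (32.271,121.473) → (24.315,122.326) → (20.021,129.078), returning to the start.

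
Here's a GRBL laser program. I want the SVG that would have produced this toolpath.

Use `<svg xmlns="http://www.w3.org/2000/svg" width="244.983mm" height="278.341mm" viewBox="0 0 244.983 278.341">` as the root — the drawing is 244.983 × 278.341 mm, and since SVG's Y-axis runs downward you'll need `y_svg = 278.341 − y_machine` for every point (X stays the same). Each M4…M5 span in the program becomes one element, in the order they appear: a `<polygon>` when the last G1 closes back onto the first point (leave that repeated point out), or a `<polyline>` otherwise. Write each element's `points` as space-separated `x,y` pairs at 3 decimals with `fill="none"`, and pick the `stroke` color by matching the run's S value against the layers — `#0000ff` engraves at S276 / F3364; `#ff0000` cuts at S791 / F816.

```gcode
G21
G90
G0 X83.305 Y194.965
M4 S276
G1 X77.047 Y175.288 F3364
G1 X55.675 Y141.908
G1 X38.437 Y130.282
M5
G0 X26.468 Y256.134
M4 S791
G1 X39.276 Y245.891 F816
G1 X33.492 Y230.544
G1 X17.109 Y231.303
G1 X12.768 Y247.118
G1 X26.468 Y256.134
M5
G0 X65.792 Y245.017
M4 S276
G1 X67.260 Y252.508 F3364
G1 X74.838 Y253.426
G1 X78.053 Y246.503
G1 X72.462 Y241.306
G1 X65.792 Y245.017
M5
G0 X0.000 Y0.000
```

<svg xmlns="http://www.w3.org/2000/svg" width="244.983mm" height="278.341mm" viewBox="0 0 244.983 278.341">
  <polyline points="83.305,83.376 77.047,103.053 55.675,136.433 38.437,148.059" fill="none" stroke="#0000ff"/>
  <polygon points="26.468,22.207 39.276,32.450 33.492,47.797 17.109,47.038 12.768,31.223" fill="none" stroke="#ff0000"/>
  <polygon points="65.792,33.324 67.260,25.833 74.838,24.915 78.053,31.838 72.462,37.035" fill="none" stroke="#0000ff"/>
</svg>

Each laser-on run becomes one SVG element. Flip Y back into SVG space with y_svg = 278.341 − y_machine.

Run 1: power S276 maps to stroke `#0000ff` (engrave). The run is open, so emit a `<polyline>` with points (Y-flipped): 83.305,83.376 77.047,103.053 55.675,136.433 38.437,148.059.

Run 2: S791 ⇒ cut layer `#ff0000`. The run returns to its start, so emit a `<polygon>` with points (Y-flipped): 26.468,22.207 39.276,32.450 33.492,47.797 17.109,47.038 12.768,31.223.

Run 3: power S276 maps to stroke `#0000ff` (engrave). The run returns to its start, so emit a `<polygon>` with points (Y-flipped): 65.792,33.324 67.260,25.833 74.838,24.915 78.053,31.838 72.462,37.035.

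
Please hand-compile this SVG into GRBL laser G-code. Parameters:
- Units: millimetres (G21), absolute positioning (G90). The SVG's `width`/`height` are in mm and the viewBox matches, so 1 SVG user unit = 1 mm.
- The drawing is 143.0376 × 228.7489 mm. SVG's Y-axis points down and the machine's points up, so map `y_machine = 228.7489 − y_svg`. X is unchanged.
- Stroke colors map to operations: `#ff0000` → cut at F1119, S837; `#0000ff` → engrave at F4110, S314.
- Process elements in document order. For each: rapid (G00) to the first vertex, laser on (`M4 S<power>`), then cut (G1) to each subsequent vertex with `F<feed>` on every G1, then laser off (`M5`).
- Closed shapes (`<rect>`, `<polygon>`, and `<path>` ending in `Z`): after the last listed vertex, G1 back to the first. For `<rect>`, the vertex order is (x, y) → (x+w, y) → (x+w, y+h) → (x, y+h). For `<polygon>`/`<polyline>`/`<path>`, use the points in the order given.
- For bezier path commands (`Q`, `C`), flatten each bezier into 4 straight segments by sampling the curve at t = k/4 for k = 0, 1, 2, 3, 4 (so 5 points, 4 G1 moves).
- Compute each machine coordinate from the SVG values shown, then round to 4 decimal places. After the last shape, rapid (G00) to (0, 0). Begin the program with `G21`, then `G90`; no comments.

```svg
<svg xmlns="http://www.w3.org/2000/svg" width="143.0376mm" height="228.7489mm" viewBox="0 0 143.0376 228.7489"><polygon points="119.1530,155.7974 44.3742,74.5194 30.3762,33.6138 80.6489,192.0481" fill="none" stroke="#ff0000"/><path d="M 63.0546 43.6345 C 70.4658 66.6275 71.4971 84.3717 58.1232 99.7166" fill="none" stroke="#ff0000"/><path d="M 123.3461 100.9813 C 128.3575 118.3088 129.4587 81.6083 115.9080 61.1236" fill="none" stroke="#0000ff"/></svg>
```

viewBox `0 0 143.0376 228.7489` with mm width/height → 1 unit = 1 mm. Flip: y_m = 228.7489 − y_svg.

**Shape 1** — `<polygon>` closed polygon, stroke `#ff0000` → cut (S837, F1119). Machine vertices: (119.1530,72.9515) → (44.3742,154.2295) → (30.3762,195.1351) → (80.6489,36.7008) → (119.1530,72.9515). Closed: final G1 returns to the first vertex.

**Shape 2** — `<path>` cubic bezier, stroke `#ff0000` → cut (S837, F1119). Control points (SVG): P0=(63.0546,43.6345), P1=(70.4658,66.6275), P2=(71.4971,84.3717), P3=(58.1232,99.7166); sampled at t=k/4. Machine vertices: (63.0546,185.1144) → (67.2914,168.8093) → (68.3833,154.2053) → (65.5780,141.0354) → (58.1232,129.0323). Open path.

**Shape 3** — `<path>` cubic bezier, stroke `#0000ff` → engrave (S314, F4110). Control points (SVG): P0=(123.3461,100.9813), P1=(128.3575,118.3088), P2=(129.4587,81.6083), P3=(115.9080,61.1236); sampled at t=k/4. Machine vertices: (123.3461,127.7676) → (126.2036,123.8047) → (126.5878,133.5169) → (123.4916,150.3189) → (115.9080,167.6253). Open path.

G21
G90
G00 X119.1530 Y72.9515
M4 S837
G1 X44.3742 Y154.2295 F1119
G1 X30.3762 Y195.1351 F1119
G1 X80.6489 Y36.7008 F1119
G1 X119.1530 Y72.9515 F1119
M5
G00 X63.0546 Y185.1144
M4 S837
G1 X67.2914 Y168.8093 F1119
G1 X68.3833 Y154.2053 F1119
G1 X65.5780 Y141.0354 F1119
G1 X58.1232 Y129.0323 F1119
M5
G00 X123.3461 Y127.7676
M4 S314
G1 X126.2036 Y123.8047 F4110
G1 X126.5878 Y133.5169 F4110
G1 X123.4916 Y150.3189 F4110
G1 X115.9080 Y167.6253 F4110
M5
G00 X0.0000 Y0.0000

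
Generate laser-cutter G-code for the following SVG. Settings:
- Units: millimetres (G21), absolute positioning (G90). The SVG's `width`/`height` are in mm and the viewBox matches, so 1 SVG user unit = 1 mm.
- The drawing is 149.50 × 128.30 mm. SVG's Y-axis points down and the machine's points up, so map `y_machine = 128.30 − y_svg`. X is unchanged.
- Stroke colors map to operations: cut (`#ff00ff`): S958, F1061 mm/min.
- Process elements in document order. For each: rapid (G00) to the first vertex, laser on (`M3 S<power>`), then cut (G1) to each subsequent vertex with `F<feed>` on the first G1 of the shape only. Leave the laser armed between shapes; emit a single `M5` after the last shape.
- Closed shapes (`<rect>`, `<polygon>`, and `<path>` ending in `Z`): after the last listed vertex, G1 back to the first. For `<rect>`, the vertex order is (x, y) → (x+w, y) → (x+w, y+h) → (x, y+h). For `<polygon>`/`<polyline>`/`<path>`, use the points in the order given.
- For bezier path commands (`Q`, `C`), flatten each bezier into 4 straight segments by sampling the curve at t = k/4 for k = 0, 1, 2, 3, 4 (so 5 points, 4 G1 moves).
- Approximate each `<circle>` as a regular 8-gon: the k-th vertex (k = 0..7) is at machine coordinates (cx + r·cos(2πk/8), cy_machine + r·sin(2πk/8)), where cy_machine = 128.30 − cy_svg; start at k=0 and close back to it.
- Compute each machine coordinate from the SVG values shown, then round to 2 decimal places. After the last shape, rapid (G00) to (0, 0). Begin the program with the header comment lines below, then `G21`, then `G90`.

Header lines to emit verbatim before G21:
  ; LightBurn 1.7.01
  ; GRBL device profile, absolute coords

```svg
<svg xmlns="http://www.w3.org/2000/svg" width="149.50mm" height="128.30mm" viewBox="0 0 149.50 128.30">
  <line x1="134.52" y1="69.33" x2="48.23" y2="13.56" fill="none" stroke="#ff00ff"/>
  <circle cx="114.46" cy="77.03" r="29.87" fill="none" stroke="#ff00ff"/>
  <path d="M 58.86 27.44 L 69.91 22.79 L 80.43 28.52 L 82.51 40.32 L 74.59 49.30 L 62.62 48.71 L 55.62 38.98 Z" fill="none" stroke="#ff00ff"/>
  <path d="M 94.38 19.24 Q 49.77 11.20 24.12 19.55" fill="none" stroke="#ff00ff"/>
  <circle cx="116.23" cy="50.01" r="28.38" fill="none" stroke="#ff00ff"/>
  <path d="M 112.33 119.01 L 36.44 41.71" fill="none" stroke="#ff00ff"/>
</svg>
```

; LightBurn 1.7.01
; GRBL device profile, absolute coords
G21
G90
G00 X134.52 Y58.97
M3 S958
G1 X48.23 Y114.74 F1061
G00 X144.33 Y51.27
M3 S958
G1 X135.58 Y72.39 F1061
G1 X114.46 Y81.14
G1 X93.34 Y72.39
G1 X84.59 Y51.27
G1 X93.34 Y30.15
G1 X114.46 Y21.40
G1 X135.58 Y30.15
G1 X144.33 Y51.27
G00 X58.86 Y100.86
M3 S958
G1 X69.91 Y105.51 F1061
G1 X80.43 Y99.78
G1 X82.51 Y87.98
G1 X74.59 Y79.00
G1 X62.62 Y79.59
G1 X55.62 Y89.32
G1 X58.86 Y100.86
G00 X94.38 Y109.06
M3 S958
G1 X73.26 Y112.06 F1061
G1 X54.51 Y113.00
G1 X38.13 Y111.90
G1 X24.12 Y108.75
G00 X144.61 Y78.29
M3 S958
G1 X136.30 Y98.36 F1061
G1 X116.23 Y106.67
G1 X96.16 Y98.36
G1 X87.85 Y78.29
G1 X96.16 Y58.22
G1 X116.23 Y49.91
G1 X136.30 Y58.22
G1 X144.61 Y78.29
G00 X112.33 Y9.29
M3 S958
G1 X36.44 Y86.59 F1061
M5
G00 X0.00 Y0.00

viewBox `0 0 149.50 128.30` with mm width/height → 1 unit = 1 mm. Flip: y_m = 128.30 − y_svg.

**Shape 1** — `<line>` line segment, stroke `#ff00ff` → cut (S958, F1061). Machine vertices: (134.52,58.97) → (48.23,114.74). Open path.

**Shape 2** — `<circle>` circle, stroke `#ff00ff` → cut (S958, F1061). Machine vertices: (144.33,51.27) → (135.58,72.39) → (114.46,81.14) → (93.34,72.39) → (84.59,51.27) → (93.34,30.15) → (114.46,21.40) → (135.58,30.15) → (144.33,51.27). Closed: final G1 returns to the first vertex.

**Shape 3** — `<path>` regular polygon, stroke `#ff00ff` → cut (S958, F1061). Machine vertices: (58.86,100.86) → (69.91,105.51) → (80.43,99.78) → (82.51,87.98) → (74.59,79.00) → (62.62,79.59) → (55.62,89.32) → (58.86,100.86). Closed: final G1 returns to the first vertex.

**Shape 4** — `<path>` quadratic bezier, stroke `#ff00ff` → cut (S958, F1061). Control points (SVG): P0=(94.38,19.24), P1=(49.77,11.20), P2=(24.12,19.55); sampled at t=k/4. Machine vertices: (94.38,109.06) → (73.26,112.06) → (54.51,113.00) → (38.13,111.90) → (24.12,108.75). Open path.

**Shape 5** — `<circle>` circle, stroke `#ff00ff` → cut (S958, F1061). Machine vertices: (144.61,78.29) → (136.30,98.36) → (116.23,106.67) → (96.16,98.36) → (87.85,78.29) → (96.16,58.22) → (116.23,49.91) → (136.30,58.22) → (144.61,78.29). Closed: final G1 returns to the first vertex.

**Shape 6** — `<path>` line segment, stroke `#ff00ff` → cut (S958, F1061). Machine vertices: (112.33,9.29) → (36.44,86.59). Open path.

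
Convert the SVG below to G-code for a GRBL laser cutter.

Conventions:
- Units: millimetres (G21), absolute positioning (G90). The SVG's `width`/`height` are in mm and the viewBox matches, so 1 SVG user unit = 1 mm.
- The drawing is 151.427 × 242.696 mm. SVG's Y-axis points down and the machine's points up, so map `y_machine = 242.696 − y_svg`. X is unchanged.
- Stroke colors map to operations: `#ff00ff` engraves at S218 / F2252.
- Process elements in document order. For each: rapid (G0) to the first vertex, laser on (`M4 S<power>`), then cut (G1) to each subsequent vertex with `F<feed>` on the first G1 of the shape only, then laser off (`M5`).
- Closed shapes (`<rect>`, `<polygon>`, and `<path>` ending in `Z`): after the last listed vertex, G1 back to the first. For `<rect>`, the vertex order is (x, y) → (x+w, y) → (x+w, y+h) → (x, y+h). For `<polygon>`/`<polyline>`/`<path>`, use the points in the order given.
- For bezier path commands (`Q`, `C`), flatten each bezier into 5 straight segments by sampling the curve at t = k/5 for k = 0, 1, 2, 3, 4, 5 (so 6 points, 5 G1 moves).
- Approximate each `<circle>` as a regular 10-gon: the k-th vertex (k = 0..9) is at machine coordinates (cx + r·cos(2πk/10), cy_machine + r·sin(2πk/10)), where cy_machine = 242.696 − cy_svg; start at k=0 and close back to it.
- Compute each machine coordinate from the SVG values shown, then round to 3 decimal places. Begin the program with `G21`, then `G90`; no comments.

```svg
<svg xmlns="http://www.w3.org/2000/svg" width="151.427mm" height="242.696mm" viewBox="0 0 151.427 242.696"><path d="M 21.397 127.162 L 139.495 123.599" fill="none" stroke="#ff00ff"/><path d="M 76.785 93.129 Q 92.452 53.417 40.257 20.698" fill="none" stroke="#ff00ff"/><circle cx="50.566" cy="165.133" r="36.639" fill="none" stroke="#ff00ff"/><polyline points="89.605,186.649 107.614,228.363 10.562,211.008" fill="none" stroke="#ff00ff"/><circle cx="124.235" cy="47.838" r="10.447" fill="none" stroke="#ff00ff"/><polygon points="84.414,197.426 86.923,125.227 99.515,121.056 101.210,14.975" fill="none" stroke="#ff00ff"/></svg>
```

G21
G90
G0 X21.397 Y115.534
M4 S218
G1 X139.495 Y119.097 F2252
M5
G0 X76.785 Y149.567
M4 S218
G1 X80.337 Y165.172 F2252
G1 X78.461 Y180.218
G1 X71.155 Y194.704
G1 X58.421 Y208.631
G1 X40.257 Y221.998
M5
G0 X87.205 Y77.563
M4 S218
G1 X80.208 Y99.099 F2252
G1 X61.888 Y112.409
G1 X39.244 Y112.409
G1 X20.924 Y99.099
G1 X13.927 Y77.563
G1 X20.924 Y56.027
G1 X39.244 Y42.717
G1 X61.888 Y42.717
G1 X80.208 Y56.027
G1 X87.205 Y77.563
M5
G0 X89.605 Y56.047
M4 S218
G1 X107.614 Y14.333 F2252
G1 X10.562 Y31.688
M5
G0 X134.682 Y194.858
M4 S218
G1 X132.687 Y200.999 F2252
G1 X127.463 Y204.794
G1 X121.007 Y204.794
G1 X115.783 Y200.999
G1 X113.788 Y194.858
G1 X115.783 Y188.717
G1 X121.007 Y184.922
G1 X127.463 Y184.922
G1 X132.687 Y188.717
G1 X134.682 Y194.858
M5
G0 X84.414 Y45.270
M4 S218
G1 X86.923 Y117.469 F2252
G1 X99.515 Y121.640
G1 X101.210 Y227.721
G1 X84.414 Y45.270
M5

1 u = 1 mm; y_m = 242.696 − y.

[1] `<path>` line segment, #ff00ff→engrave S218 F2252: (21.397,115.534) → (139.495,119.097)

[2] `<path>` quadratic bezier, #ff00ff→engrave S218 F2252: (76.785,149.567) → (80.337,165.172) → (78.461,180.218) → (71.155,194.704) → (58.421,208.631) → (40.257,221.998)

[3] `<circle>` circle, #ff00ff→engrave S218 F2252: (87.205,77.563) → (80.208,99.099) → (61.888,112.409) → (39.244,112.409) → (20.924,99.099) → (13.927,77.563) → (20.924,56.027) → (39.244,42.717) → (61.888,42.717) → (80.208,56.027) → (87.205,77.563) (closed)

[4] `<polyline>` open polyline, #ff00ff→engrave S218 F2252: (89.605,56.047) → (107.614,14.333) → (10.562,31.688)

[5] `<circle>` circle, #ff00ff→engrave S218 F2252: (134.682,194.858) → (132.687,200.999) → (127.463,204.794) → (121.007,204.794) → (115.783,200.999) → (113.788,194.858) → (115.783,188.717) → (121.007,184.922) → (127.463,184.922) → (132.687,188.717) → (134.682,194.858) (closed)

[6] `<polygon>` closed polygon, #ff00ff→engrave S218 F2252: (84.414,45.270) → (86.923,117.469) → (99.515,121.640) → (101.210,227.721) → (84.414,45.270) (closed)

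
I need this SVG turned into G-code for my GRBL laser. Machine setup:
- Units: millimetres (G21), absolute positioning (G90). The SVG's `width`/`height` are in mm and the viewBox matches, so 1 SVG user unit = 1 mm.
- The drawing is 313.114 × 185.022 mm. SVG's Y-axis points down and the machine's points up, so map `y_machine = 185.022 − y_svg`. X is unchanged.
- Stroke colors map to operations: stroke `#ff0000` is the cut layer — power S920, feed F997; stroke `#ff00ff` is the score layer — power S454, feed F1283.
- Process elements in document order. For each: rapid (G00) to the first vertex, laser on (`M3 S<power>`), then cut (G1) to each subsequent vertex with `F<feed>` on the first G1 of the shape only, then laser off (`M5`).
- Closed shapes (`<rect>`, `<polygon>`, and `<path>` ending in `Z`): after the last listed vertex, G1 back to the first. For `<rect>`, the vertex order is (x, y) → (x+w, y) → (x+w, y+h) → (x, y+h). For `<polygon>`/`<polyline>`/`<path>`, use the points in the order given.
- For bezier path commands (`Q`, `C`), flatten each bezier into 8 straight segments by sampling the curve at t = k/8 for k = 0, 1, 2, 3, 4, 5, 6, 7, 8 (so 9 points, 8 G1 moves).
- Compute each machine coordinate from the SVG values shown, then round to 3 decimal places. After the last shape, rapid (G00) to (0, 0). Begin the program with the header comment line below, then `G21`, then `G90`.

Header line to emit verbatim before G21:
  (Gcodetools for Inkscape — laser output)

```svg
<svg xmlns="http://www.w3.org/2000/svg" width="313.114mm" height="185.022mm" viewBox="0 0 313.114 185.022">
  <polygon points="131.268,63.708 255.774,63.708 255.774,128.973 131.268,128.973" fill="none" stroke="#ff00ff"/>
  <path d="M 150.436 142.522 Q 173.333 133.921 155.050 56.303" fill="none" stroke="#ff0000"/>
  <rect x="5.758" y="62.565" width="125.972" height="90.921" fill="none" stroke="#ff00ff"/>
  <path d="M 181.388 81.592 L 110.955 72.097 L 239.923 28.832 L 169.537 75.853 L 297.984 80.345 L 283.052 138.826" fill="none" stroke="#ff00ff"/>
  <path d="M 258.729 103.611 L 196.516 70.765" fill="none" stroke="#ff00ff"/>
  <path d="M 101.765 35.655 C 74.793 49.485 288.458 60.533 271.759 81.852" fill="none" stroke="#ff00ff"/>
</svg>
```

(Gcodetools for Inkscape — laser output)
G21
G90
G00 X131.268 Y121.314
M3 S454
G1 X255.774 Y121.314 F1283
G1 X255.774 Y56.049
G1 X131.268 Y56.049
G1 X131.268 Y121.314
M5
G00 X150.436 Y42.500
M3 S920
G1 X155.517 Y45.729 F997
G1 X159.311 Y51.114
G1 X161.818 Y58.656
G1 X163.038 Y68.355
G1 X162.971 Y80.211
G1 X161.618 Y94.224
G1 X158.977 Y110.393
G1 X155.050 Y128.719
M5
G00 X5.758 Y122.457
M3 S454
G1 X131.730 Y122.457 F1283
G1 X131.730 Y31.536
G1 X5.758 Y31.536
G1 X5.758 Y122.457
M5
G00 X181.388 Y103.430
M3 S454
G1 X110.955 Y112.925 F1283
G1 X239.923 Y156.190
G1 X169.537 Y109.169
G1 X297.984 Y104.677
G1 X283.052 Y46.196
M5
G00 X258.729 Y81.411
M3 S454
G1 X196.516 Y114.257 F1283
M5
G00 X101.765 Y149.367
M3 S454
G1 X102.010 Y144.286 F1283
G1 X119.296 Y139.312
G1 X148.102 Y134.294
G1 X182.910 Y129.077
G1 X218.199 Y123.509
G1 X248.449 Y117.437
G1 X268.143 Y110.709
G1 X271.759 Y103.170
M5
G00 X0.000 Y0.000

viewBox `0 0 313.114 185.022` with mm width/height → 1 unit = 1 mm. Flip: y_m = 185.022 − y_svg.

**Shape 1** — `<polygon>` rectangle, stroke `#ff00ff` → score (S454, F1283). Machine vertices: (131.268,121.314) → (255.774,121.314) → (255.774,56.049) → (131.268,56.049) → (131.268,121.314). Closed: final G1 returns to the first vertex.

**Shape 2** — `<path>` quadratic bezier, stroke `#ff0000` → cut (S920, F997). Control points (SVG): P0=(150.436,142.522), P1=(173.333,133.921), P2=(155.050,56.303); sampled at t=k/8. Machine vertices: (150.436,42.500) → (155.517,45.729) → (159.311,51.114) → (161.818,58.656) → (163.038,68.355) → (162.971,80.211) → (161.618,94.224) → (158.977,110.393) → (155.050,128.719). Open path.

**Shape 3** — `<rect>` rectangle, stroke `#ff00ff` → score (S454, F1283). Machine vertices: (5.758,122.457) → (131.730,122.457) → (131.730,31.536) → (5.758,31.536) → (5.758,122.457). Closed: final G1 returns to the first vertex.

**Shape 4** — `<path>` open polyline, stroke `#ff00ff` → score (S454, F1283). Machine vertices: (181.388,103.430) → (110.955,112.925) → (239.923,156.190) → (169.537,109.169) → (297.984,104.677) → (283.052,46.196). Open path.

**Shape 5** — `<path>` line segment, stroke `#ff00ff` → score (S454, F1283). Machine vertices: (258.729,81.411) → (196.516,114.257). Open path.

**Shape 6** — `<path>` cubic bezier, stroke `#ff00ff` → score (S454, F1283). Control points (SVG): P0=(101.765,35.655), P1=(74.793,49.485), P2=(288.458,60.533), P3=(271.759,81.852); sampled at t=k/8. Machine vertices: (101.765,149.367) → (102.010,144.286) → (119.296,139.312) → (148.102,134.294) → (182.910,129.077) → (218.199,123.509) → (248.449,117.437) → (268.143,110.709) → (271.759,103.170). Open path.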